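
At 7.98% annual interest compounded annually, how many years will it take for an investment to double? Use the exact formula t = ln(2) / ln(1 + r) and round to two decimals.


Doubling condition: (1 + r)^t = 2
Take ln of both sides: t × ln(1 + r) = ln(2)
t = ln(2) / ln(1 + r)
t = 0.693147 / 0.076776
t = 9.03

t = ln(2) / ln(1 + r) = 9.03 years


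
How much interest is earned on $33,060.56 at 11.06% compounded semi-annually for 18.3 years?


Compound interest earned = final amount − principal.
A = P(1 + r/n)^(nt) = $33,060.56 × (1 + 0.1106/2)^(2 × 18.3) = $237,066.15
Interest = A − P = $237,066.15 − $33,060.56 = $204,005.59

Interest = A - P = $204,005.59


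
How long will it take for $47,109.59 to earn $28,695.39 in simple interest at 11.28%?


Rearrange the simple interest formula for t:
I = P × r × t  ⇒  t = I / (P × r)
t = $28,695.39 / ($47,109.59 × 0.1128)
t = 5.4

t = I/(P×r) = 5.4 years


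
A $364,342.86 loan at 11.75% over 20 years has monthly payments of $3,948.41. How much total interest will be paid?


Total paid over the life of the loan = PMT × n.
Total paid = $3,948.41 × 240 = $947,618.40
Total interest = total paid − principal = $947,618.40 − $364,342.86 = $583,275.54

Total interest = (PMT × n) - PV = $583,275.54


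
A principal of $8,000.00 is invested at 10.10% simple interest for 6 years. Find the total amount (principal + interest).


Total amount formula: A = P(1 + rt) = P + P·r·t
Interest: I = P × r × t = $8,000.00 × 0.101 × 6 = $4,848.00
A = P + I = $8,000.00 + $4,848.00 = $12,848.00

A = P + I = P(1 + rt) = $12,848.00


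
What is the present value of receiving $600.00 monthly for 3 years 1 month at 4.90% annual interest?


Present value of an ordinary annuity: PV = PMT × (1 − (1 + r)^(−n)) / r
Monthly rate r = 0.049/12 ≈ 0.00408333, n = 37
PV = $600.00 × (1 − (1 + 0.049/12)^(−37)) / (0.049/12)
PV = $600.00 × 34.275777
PV = $20,565.47

PV = PMT × (1-(1+r)^(-n))/r = $20,565.47


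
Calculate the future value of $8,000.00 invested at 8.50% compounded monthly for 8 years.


Compound interest formula: A = P(1 + r/n)^(nt)
A = $8,000.00 × (1 + 0.085/12)^(12 × 8)
Growth factor: (1 + 0.085/12)^96 = 1.969152
A = $8,000.00 × 1.969152
A = $15,753.22

A = P(1 + r/n)^(nt) = $15,753.22


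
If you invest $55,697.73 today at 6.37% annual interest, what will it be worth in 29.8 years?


Future value formula: FV = PV × (1 + r)^t
FV = $55,697.73 × (1 + 0.0637)^29.8
FV = $55,697.73 × 6.2981202
FV = $350,791.00

FV = PV × (1 + r)^t = $350,791.00


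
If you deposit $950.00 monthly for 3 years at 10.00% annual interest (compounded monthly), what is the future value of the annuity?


Future value of an ordinary annuity: FV = PMT × ((1 + r)^n − 1) / r
Monthly rate r = 0.1/12 ≈ 0.00833333, n = 36
FV = $950.00 × ((1 + 0.1/12)^36 − 1) / (0.1/12)
FV = $950.00 × 41.781821
FV = $39,692.73

FV = PMT × ((1+r)^n - 1)/r = $39,692.73


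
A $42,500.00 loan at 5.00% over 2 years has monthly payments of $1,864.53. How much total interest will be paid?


Total paid over the life of the loan = PMT × n.
Total paid = $1,864.53 × 24 = $44,748.72
Total interest = total paid − principal = $44,748.72 − $42,500.00 = $2,248.72

Total interest = (PMT × n) - PV = $2,248.72


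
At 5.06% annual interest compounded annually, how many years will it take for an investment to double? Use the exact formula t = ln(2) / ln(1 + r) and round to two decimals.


Doubling condition: (1 + r)^t = 2
Take ln of both sides: t × ln(1 + r) = ln(2)
t = ln(2) / ln(1 + r)
t = 0.693147 / 0.049361
t = 14.04

t = ln(2) / ln(1 + r) = 14.04 years


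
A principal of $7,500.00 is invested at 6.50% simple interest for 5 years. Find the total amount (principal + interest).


Total amount formula: A = P(1 + rt) = P + P·r·t
Interest: I = P × r × t = $7,500.00 × 0.065 × 5 = $2,437.50
A = P + I = $7,500.00 + $2,437.50 = $9,937.50

A = P + I = P(1 + rt) = $9,937.50


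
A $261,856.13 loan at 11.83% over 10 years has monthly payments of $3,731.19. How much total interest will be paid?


Total paid over the life of the loan = PMT × n.
Total paid = $3,731.19 × 120 = $447,742.80
Total interest = total paid − principal = $447,742.80 − $261,856.13 = $185,886.67

Total interest = (PMT × n) - PV = $185,886.67


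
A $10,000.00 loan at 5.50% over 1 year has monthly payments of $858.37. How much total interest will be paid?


Total paid over the life of the loan = PMT × n.
Total paid = $858.37 × 12 = $10,300.44
Total interest = total paid − principal = $10,300.44 − $10,000.00 = $300.44

Total interest = (PMT × n) - PV = $300.44


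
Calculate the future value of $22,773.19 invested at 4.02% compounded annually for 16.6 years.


Compound interest formula: A = P(1 + r/n)^(nt)
A = $22,773.19 × (1 + 0.0402/1)^(1 × 16.6)
Growth factor: (1 + 0.0402/1)^16.6 = 1.9237104
A = $22,773.19 × 1.9237104
A = $43,809.02

A = P(1 + r/n)^(nt) = $43,809.02


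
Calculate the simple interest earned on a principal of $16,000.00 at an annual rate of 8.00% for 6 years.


Simple interest formula: I = P × r × t
I = $16,000.00 × 0.08 × 6
I = $7,680.00

I = P × r × t = $7,680.00


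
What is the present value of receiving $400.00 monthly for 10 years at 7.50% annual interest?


Present value of an ordinary annuity: PV = PMT × (1 − (1 + r)^(−n)) / r
Monthly rate r = 0.075/12 = 0.00625, n = 120
PV = $400.00 × (1 − (1 + 0.075/12)^(−120)) / (0.075/12)
PV = $400.00 × 84.244743
PV = $33,697.90

PV = PMT × (1-(1+r)^(-n))/r = $33,697.90


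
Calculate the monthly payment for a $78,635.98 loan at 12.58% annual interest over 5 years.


Loan payment formula: PMT = PV × r / (1 − (1 + r)^(−n))
Monthly rate r = 0.1258/12 ≈ 0.01048333, n = 60 months
Denominator: 1 − (1 + 0.1258/12)^(−60) = 0.465127
PMT = $78,635.98 × (0.1258/12) / 0.465127
PMT = $1,772.35 per month

PMT = PV × r / (1-(1+r)^(-n)) = $1,772.35/month


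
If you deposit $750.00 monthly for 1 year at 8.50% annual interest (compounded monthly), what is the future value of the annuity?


Future value of an ordinary annuity: FV = PMT × ((1 + r)^n − 1) / r
Monthly rate r = 0.085/12 ≈ 0.00708333, n = 12
FV = $750.00 × ((1 + 0.085/12)^12 − 1) / (0.085/12)
FV = $750.00 × 12.478716
FV = $9,359.04

FV = PMT × ((1+r)^n - 1)/r = $9,359.04


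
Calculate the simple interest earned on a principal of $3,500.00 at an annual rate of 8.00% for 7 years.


Simple interest formula: I = P × r × t
I = $3,500.00 × 0.08 × 7
I = $1,960.00

I = P × r × t = $1,960.00


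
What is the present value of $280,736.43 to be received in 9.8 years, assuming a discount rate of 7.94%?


Present value formula: PV = FV / (1 + r)^t
PV = $280,736.43 / (1 + 0.0794)^9.8
PV = $280,736.43 / 2.1144025
PV = $132,773.41

PV = FV / (1 + r)^t = $132,773.41


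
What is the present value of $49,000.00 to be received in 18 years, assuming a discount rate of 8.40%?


Present value formula: PV = FV / (1 + r)^t
PV = $49,000.00 / (1 + 0.084)^18
PV = $49,000.00 / 4.270975
PV = $11,472.79

PV = FV / (1 + r)^t = $11,472.79


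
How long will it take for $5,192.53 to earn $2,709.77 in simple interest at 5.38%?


Rearrange the simple interest formula for t:
I = P × r × t  ⇒  t = I / (P × r)
t = $2,709.77 / ($5,192.53 × 0.0538)
t = 9.7

t = I/(P×r) = 9.7 years


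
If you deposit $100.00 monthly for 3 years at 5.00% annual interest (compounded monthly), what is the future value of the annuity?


Future value of an ordinary annuity: FV = PMT × ((1 + r)^n − 1) / r
Monthly rate r = 0.05/12 ≈ 0.00416667, n = 36
FV = $100.00 × ((1 + 0.05/12)^36 − 1) / (0.05/12)
FV = $100.00 × 38.753336
FV = $3,875.33

FV = PMT × ((1+r)^n - 1)/r = $3,875.33


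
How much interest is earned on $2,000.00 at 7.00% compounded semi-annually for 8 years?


Compound interest earned = final amount − principal.
A = P(1 + r/n)^(nt) = $2,000.00 × (1 + 0.07/2)^(2 × 8) = $3,467.97
Interest = A − P = $3,467.97 − $2,000.00 = $1,467.97

Interest = A - P = $1,467.97


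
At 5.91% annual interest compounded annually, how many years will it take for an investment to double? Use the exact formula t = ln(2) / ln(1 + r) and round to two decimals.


Doubling condition: (1 + r)^t = 2
Take ln of both sides: t × ln(1 + r) = ln(2)
t = ln(2) / ln(1 + r)
t = 0.693147 / 0.057419
t = 12.07

t = ln(2) / ln(1 + r) = 12.07 years


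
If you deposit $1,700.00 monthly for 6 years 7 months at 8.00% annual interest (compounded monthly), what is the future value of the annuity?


Future value of an ordinary annuity: FV = PMT × ((1 + r)^n − 1) / r
Monthly rate r = 0.08/12 ≈ 0.00666667, n = 79
FV = $1,700.00 × ((1 + 0.08/12)^79 − 1) / (0.08/12)
FV = $1,700.00 × 103.548257
FV = $176,032.04

FV = PMT × ((1+r)^n - 1)/r = $176,032.04


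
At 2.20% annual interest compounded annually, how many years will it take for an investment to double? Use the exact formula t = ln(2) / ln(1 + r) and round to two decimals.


Doubling condition: (1 + r)^t = 2
Take ln of both sides: t × ln(1 + r) = ln(2)
t = ln(2) / ln(1 + r)
t = 0.693147 / 0.021761
t = 31.85

t = ln(2) / ln(1 + r) = 31.85 years


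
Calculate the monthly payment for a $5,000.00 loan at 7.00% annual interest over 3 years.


Loan payment formula: PMT = PV × r / (1 − (1 + r)^(−n))
Monthly rate r = 0.07/12 ≈ 0.00583333, n = 36 months
Denominator: 1 − (1 + 0.07/12)^(−36) = 0.188921
PMT = $5,000.00 × (0.07/12) / 0.188921
PMT = $154.39 per month

PMT = PV × r / (1-(1+r)^(-n)) = $154.39/month


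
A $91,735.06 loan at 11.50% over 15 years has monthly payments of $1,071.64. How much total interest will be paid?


Total paid over the life of the loan = PMT × n.
Total paid = $1,071.64 × 180 = $192,895.20
Total interest = total paid − principal = $192,895.20 − $91,735.06 = $101,160.14

Total interest = (PMT × n) - PV = $101,160.14


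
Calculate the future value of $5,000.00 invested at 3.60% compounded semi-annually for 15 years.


Compound interest formula: A = P(1 + r/n)^(nt)
A = $5,000.00 × (1 + 0.036/2)^(2 × 15)
Growth factor: (1 + 0.036/2)^30 = 1.707786
A = $5,000.00 × 1.707786
A = $8,538.93

A = P(1 + r/n)^(nt) = $8,538.93


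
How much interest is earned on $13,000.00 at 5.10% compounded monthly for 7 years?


Compound interest earned = final amount − principal.
A = P(1 + r/n)^(nt) = $13,000.00 × (1 + 0.051/12)^(12 × 7) = $18,563.42
Interest = A − P = $18,563.42 − $13,000.00 = $5,563.42

Interest = A - P = $5,563.42


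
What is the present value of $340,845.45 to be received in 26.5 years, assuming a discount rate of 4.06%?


Present value formula: PV = FV / (1 + r)^t
PV = $340,845.45 / (1 + 0.0406)^26.5
PV = $340,845.45 / 2.8709212
PV = $118,723.37

PV = FV / (1 + r)^t = $118,723.37


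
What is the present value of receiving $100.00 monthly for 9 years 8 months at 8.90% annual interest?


Present value of an ordinary annuity: PV = PMT × (1 − (1 + r)^(−n)) / r
Monthly rate r = 0.089/12 ≈ 0.00741667, n = 116
PV = $100.00 × (1 − (1 + 0.089/12)^(−116)) / (0.089/12)
PV = $100.00 × 77.613552
PV = $7,761.36

PV = PMT × (1-(1+r)^(-n))/r = $7,761.36


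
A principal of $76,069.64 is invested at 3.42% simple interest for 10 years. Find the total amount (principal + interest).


Total amount formula: A = P(1 + rt) = P + P·r·t
Interest: I = P × r × t = $76,069.64 × 0.0342 × 10 = $26,015.82
A = P + I = $76,069.64 + $26,015.82 = $102,085.46

A = P + I = P(1 + rt) = $102,085.46


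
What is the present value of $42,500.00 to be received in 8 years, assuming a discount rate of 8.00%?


Present value formula: PV = FV / (1 + r)^t
PV = $42,500.00 / (1 + 0.08)^8
PV = $42,500.00 / 1.850930
PV = $22,961.43

PV = FV / (1 + r)^t = $22,961.43


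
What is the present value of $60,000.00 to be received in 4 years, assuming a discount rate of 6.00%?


Present value formula: PV = FV / (1 + r)^t
PV = $60,000.00 / (1 + 0.06)^4
PV = $60,000.00 / 1.262477
PV = $47,525.62

PV = FV / (1 + r)^t = $47,525.62


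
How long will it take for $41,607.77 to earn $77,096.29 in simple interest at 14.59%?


Rearrange the simple interest formula for t:
I = P × r × t  ⇒  t = I / (P × r)
t = $77,096.29 / ($41,607.77 × 0.1459)
t = 12.7

t = I/(P×r) = 12.7 years


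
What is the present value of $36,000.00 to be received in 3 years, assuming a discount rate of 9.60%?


Present value formula: PV = FV / (1 + r)^t
PV = $36,000.00 / (1 + 0.096)^3
PV = $36,000.00 / 1.316533
PV = $27,344.55

PV = FV / (1 + r)^t = $27,344.55


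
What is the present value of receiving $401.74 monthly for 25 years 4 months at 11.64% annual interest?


Present value of an ordinary annuity: PV = PMT × (1 − (1 + r)^(−n)) / r
Monthly rate r = 0.1164/12 = 0.0097, n = 304
PV = $401.74 × (1 − (1 + 0.1164/12)^(−304)) / (0.1164/12)
PV = $401.74 × 97.613144
PV = $39,215.10

PV = PMT × (1-(1+r)^(-n))/r = $39,215.10


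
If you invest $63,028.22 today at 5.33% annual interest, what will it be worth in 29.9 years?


Future value formula: FV = PV × (1 + r)^t
FV = $63,028.22 × (1 + 0.0533)^29.9
FV = $63,028.22 × 4.723972
FV = $297,743.55

FV = PV × (1 + r)^t = $297,743.55


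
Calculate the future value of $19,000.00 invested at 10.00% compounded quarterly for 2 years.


Compound interest formula: A = P(1 + r/n)^(nt)
A = $19,000.00 × (1 + 0.1/4)^(4 × 2)
Growth factor: (1 + 0.1/4)^8 = 1.218403
A = $19,000.00 × 1.218403
A = $23,149.66

A = P(1 + r/n)^(nt) = $23,149.66


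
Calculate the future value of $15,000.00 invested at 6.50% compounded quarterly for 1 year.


Compound interest formula: A = P(1 + r/n)^(nt)
A = $15,000.00 × (1 + 0.065/4)^(4 × 1)
Growth factor: (1 + 0.065/4)^4 = 1.0666016
A = $15,000.00 × 1.0666016
A = $15,999.02

A = P(1 + r/n)^(nt) = $15,999.02


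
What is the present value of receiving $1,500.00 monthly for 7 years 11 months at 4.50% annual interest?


Present value of an ordinary annuity: PV = PMT × (1 − (1 + r)^(−n)) / r
Monthly rate r = 0.045/12 = 0.00375, n = 95
PV = $1,500.00 × (1 − (1 + 0.045/12)^(−95)) / (0.045/12)
PV = $1,500.00 × 79.796189
PV = $119,694.28

PV = PMT × (1-(1+r)^(-n))/r = $119,694.28


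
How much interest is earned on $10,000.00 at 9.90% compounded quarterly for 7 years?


Compound interest earned = final amount − principal.
A = P(1 + r/n)^(nt) = $10,000.00 × (1 + 0.099/4)^(4 × 7) = $19,829.05
Interest = A − P = $19,829.05 − $10,000.00 = $9,829.05

Interest = A - P = $9,829.05


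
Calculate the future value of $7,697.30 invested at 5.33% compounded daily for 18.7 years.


Compound interest formula: A = P(1 + r/n)^(nt)
A = $7,697.30 × (1 + 0.0533/365)^(365 × 18.7)
Growth factor: (1 + 0.0533/365)^6825.5 = 2.709156
A = $7,697.30 × 2.709156
A = $20,853.19

A = P(1 + r/n)^(nt) = $20,853.19


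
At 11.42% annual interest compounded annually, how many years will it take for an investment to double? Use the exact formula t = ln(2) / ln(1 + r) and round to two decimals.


Doubling condition: (1 + r)^t = 2
Take ln of both sides: t × ln(1 + r) = ln(2)
t = ln(2) / ln(1 + r)
t = 0.693147 / 0.108137
t = 6.41

t = ln(2) / ln(1 + r) = 6.41 years


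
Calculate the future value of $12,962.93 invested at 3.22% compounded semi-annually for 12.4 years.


Compound interest formula: A = P(1 + r/n)^(nt)
A = $12,962.93 × (1 + 0.0322/2)^(2 × 12.4)
Growth factor: (1 + 0.0322/2)^24.8 = 1.4860177
A = $12,962.93 × 1.4860177
A = $19,263.14

A = P(1 + r/n)^(nt) = $19,263.14


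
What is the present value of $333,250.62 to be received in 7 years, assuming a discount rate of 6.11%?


Present value formula: PV = FV / (1 + r)^t
PV = $333,250.62 / (1 + 0.0611)^7
PV = $333,250.62 / 1.5145869
PV = $220,027.40

PV = FV / (1 + r)^t = $220,027.40


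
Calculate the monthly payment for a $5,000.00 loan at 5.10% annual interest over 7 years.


Loan payment formula: PMT = PV × r / (1 − (1 + r)^(−n))
Monthly rate r = 0.051/12 = 0.00425, n = 84 months
Denominator: 1 − (1 + 0.051/12)^(−84) = 0.299698
PMT = $5,000.00 × (0.051/12) / 0.299698
PMT = $70.90 per month

PMT = PV × r / (1-(1+r)^(-n)) = $70.90/month


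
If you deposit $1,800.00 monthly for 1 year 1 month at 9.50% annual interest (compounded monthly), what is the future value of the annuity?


Future value of an ordinary annuity: FV = PMT × ((1 + r)^n − 1) / r
Monthly rate r = 0.095/12 ≈ 0.00791667, n = 13
FV = $1,800.00 × ((1 + 0.095/12)^13 − 1) / (0.095/12)
FV = $1,800.00 × 13.635785
FV = $24,544.41

FV = PMT × ((1+r)^n - 1)/r = $24,544.41


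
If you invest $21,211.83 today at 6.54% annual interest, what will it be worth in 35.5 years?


Future value formula: FV = PV × (1 + r)^t
FV = $21,211.83 × (1 + 0.0654)^35.5
FV = $21,211.83 × 9.477648
FV = $201,038.26

FV = PV × (1 + r)^t = $201,038.26


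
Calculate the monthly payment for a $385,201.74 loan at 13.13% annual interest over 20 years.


Loan payment formula: PMT = PV × r / (1 − (1 + r)^(−n))
Monthly rate r = 0.1313/12 ≈ 0.01094167, n = 240 months
Denominator: 1 − (1 + 0.1313/12)^(−240) = 0.926593
PMT = $385,201.74 × (0.1313/12) / 0.926593
PMT = $4,548.65 per month

PMT = PV × r / (1-(1+r)^(-n)) = $4,548.65/month


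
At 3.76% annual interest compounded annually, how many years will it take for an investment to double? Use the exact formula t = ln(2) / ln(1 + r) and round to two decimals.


Doubling condition: (1 + r)^t = 2
Take ln of both sides: t × ln(1 + r) = ln(2)
t = ln(2) / ln(1 + r)
t = 0.693147 / 0.036910
t = 18.78

t = ln(2) / ln(1 + r) = 18.78 years


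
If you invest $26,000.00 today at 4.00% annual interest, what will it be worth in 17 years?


Future value formula: FV = PV × (1 + r)^t
FV = $26,000.00 × (1 + 0.04)^17
FV = $26,000.00 × 1.9479005
FV = $50,645.41

FV = PV × (1 + r)^t = $50,645.41


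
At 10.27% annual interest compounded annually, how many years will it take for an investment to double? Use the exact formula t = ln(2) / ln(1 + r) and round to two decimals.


Doubling condition: (1 + r)^t = 2
Take ln of both sides: t × ln(1 + r) = ln(2)
t = ln(2) / ln(1 + r)
t = 0.693147 / 0.097762
t = 7.09

t = ln(2) / ln(1 + r) = 7.09 years


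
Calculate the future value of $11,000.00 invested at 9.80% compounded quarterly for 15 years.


Compound interest formula: A = P(1 + r/n)^(nt)
A = $11,000.00 × (1 + 0.098/4)^(4 × 15)
Growth factor: (1 + 0.098/4)^60 = 4.272851
A = $11,000.00 × 4.272851
A = $47,001.36

A = P(1 + r/n)^(nt) = $47,001.36


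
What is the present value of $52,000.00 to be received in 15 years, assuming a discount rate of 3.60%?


Present value formula: PV = FV / (1 + r)^t
PV = $52,000.00 / (1 + 0.036)^15
PV = $52,000.00 / 1.699794
PV = $30,591.94

PV = FV / (1 + r)^t = $30,591.94


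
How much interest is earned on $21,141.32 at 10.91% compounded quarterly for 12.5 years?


Compound interest earned = final amount − principal.
A = P(1 + r/n)^(nt) = $21,141.32 × (1 + 0.1091/4)^(4 × 12.5) = $81,183.55
Interest = A − P = $81,183.55 − $21,141.32 = $60,042.23

Interest = A - P = $60,042.23


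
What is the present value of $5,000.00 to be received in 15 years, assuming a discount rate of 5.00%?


Present value formula: PV = FV / (1 + r)^t
PV = $5,000.00 / (1 + 0.05)^15
PV = $5,000.00 / 2.078928
PV = $2,405.09

PV = FV / (1 + r)^t = $2,405.09


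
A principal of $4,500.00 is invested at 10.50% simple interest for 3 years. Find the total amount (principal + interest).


Total amount formula: A = P(1 + rt) = P + P·r·t
Interest: I = P × r × t = $4,500.00 × 0.105 × 3 = $1,417.50
A = P + I = $4,500.00 + $1,417.50 = $5,917.50

A = P + I = P(1 + rt) = $5,917.50


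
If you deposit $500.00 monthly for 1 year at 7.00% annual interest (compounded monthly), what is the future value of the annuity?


Future value of an ordinary annuity: FV = PMT × ((1 + r)^n − 1) / r
Monthly rate r = 0.07/12 ≈ 0.00583333, n = 12
FV = $500.00 × ((1 + 0.07/12)^12 − 1) / (0.07/12)
FV = $500.00 × 12.392585
FV = $6,196.29

FV = PMT × ((1+r)^n - 1)/r = $6,196.29


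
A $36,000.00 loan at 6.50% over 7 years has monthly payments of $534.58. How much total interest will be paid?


Total paid over the life of the loan = PMT × n.
Total paid = $534.58 × 84 = $44,904.72
Total interest = total paid − principal = $44,904.72 − $36,000.00 = $8,904.72

Total interest = (PMT × n) - PV = $8,904.72


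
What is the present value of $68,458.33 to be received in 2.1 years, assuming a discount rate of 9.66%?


Present value formula: PV = FV / (1 + r)^t
PV = $68,458.33 / (1 + 0.0966)^2.1
PV = $68,458.33 / 1.213672
PV = $56,405.96

PV = FV / (1 + r)^t = $56,405.96


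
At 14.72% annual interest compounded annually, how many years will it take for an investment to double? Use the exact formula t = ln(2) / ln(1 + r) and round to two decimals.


Doubling condition: (1 + r)^t = 2
Take ln of both sides: t × ln(1 + r) = ln(2)
t = ln(2) / ln(1 + r)
t = 0.693147 / 0.137324
t = 5.05

t = ln(2) / ln(1 + r) = 5.05 years


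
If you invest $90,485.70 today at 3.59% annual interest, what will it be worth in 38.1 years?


Future value formula: FV = PV × (1 + r)^t
FV = $90,485.70 × (1 + 0.0359)^38.1
FV = $90,485.70 × 3.8336233
FV = $346,888.09

FV = PV × (1 + r)^t = $346,888.09


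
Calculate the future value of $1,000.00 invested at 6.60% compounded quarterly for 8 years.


Compound interest formula: A = P(1 + r/n)^(nt)
A = $1,000.00 × (1 + 0.066/4)^(4 × 8)
Growth factor: (1 + 0.066/4)^32 = 1.688248
A = $1,000.00 × 1.688248
A = $1,688.25

A = P(1 + r/n)^(nt) = $1,688.25


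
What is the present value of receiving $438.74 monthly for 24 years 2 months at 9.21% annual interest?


Present value of an ordinary annuity: PV = PMT × (1 − (1 + r)^(−n)) / r
Monthly rate r = 0.0921/12 = 0.007675, n = 290
PV = $438.74 × (1 − (1 + 0.0921/12)^(−290)) / (0.0921/12)
PV = $438.74 × 116.103197
PV = $50,939.12

PV = PMT × (1-(1+r)^(-n))/r = $50,939.12


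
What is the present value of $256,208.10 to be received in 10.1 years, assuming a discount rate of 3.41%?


Present value formula: PV = FV / (1 + r)^t
PV = $256,208.10 / (1 + 0.0341)^10.1
PV = $256,208.10 / 1.40307742
PV = $182,604.39

PV = FV / (1 + r)^t = $182,604.39


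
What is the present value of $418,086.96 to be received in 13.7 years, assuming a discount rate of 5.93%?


Present value formula: PV = FV / (1 + r)^t
PV = $418,086.96 / (1 + 0.0593)^13.7
PV = $418,086.96 / 2.20170901
PV = $189,892.01

PV = FV / (1 + r)^t = $189,892.01


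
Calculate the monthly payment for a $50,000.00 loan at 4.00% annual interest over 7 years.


Loan payment formula: PMT = PV × r / (1 − (1 + r)^(−n))
Monthly rate r = 0.04/12 ≈ 0.00333333, n = 84 months
Denominator: 1 − (1 + 0.04/12)^(−84) = 0.243864
PMT = $50,000.00 × (0.04/12) / 0.243864
PMT = $683.44 per month

PMT = PV × r / (1-(1+r)^(-n)) = $683.44/month


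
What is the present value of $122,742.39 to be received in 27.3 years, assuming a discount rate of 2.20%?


Present value formula: PV = FV / (1 + r)^t
PV = $122,742.39 / (1 + 0.022)^27.3
PV = $122,742.39 / 1.8113795
PV = $67,761.83

PV = FV / (1 + r)^t = $67,761.83


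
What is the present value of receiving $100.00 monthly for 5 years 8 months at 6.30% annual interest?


Present value of an ordinary annuity: PV = PMT × (1 − (1 + r)^(−n)) / r
Monthly rate r = 0.063/12 = 0.00525, n = 68
PV = $100.00 × (1 − (1 + 0.063/12)^(−68)) / (0.063/12)
PV = $100.00 × 57.061659
PV = $5,706.17

PV = PMT × (1-(1+r)^(-n))/r = $5,706.17


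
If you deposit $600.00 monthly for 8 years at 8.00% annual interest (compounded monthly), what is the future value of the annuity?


Future value of an ordinary annuity: FV = PMT × ((1 + r)^n − 1) / r
Monthly rate r = 0.08/12 ≈ 0.00666667, n = 96
FV = $600.00 × ((1 + 0.08/12)^96 − 1) / (0.08/12)
FV = $600.00 × 133.868583
FV = $80,321.15

FV = PMT × ((1+r)^n - 1)/r = $80,321.15


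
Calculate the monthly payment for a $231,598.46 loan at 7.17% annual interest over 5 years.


Loan payment formula: PMT = PV × r / (1 − (1 + r)^(−n))
Monthly rate r = 0.0717/12 = 0.005975, n = 60 months
Denominator: 1 − (1 + 0.0717/12)^(−60) = 0.3005306
PMT = $231,598.46 × (0.0717/12) / 0.3005306
PMT = $4,604.53 per month

PMT = PV × r / (1-(1+r)^(-n)) = $4,604.53/month


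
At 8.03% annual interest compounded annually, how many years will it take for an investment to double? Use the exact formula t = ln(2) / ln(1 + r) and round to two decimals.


Doubling condition: (1 + r)^t = 2
Take ln of both sides: t × ln(1 + r) = ln(2)
t = ln(2) / ln(1 + r)
t = 0.693147 / 0.077239
t = 8.97

t = ln(2) / ln(1 + r) = 8.97 years


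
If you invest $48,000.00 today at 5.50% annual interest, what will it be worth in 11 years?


Future value formula: FV = PV × (1 + r)^t
FV = $48,000.00 × (1 + 0.055)^11
FV = $48,000.00 × 1.8020924
FV = $86,500.44

FV = PV × (1 + r)^t = $86,500.44


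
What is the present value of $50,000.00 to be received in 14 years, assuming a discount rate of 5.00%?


Present value formula: PV = FV / (1 + r)^t
PV = $50,000.00 / (1 + 0.05)^14
PV = $50,000.00 / 1.9799316
PV = $25,253.40

PV = FV / (1 + r)^t = $25,253.40


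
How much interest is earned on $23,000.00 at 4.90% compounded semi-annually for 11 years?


Compound interest earned = final amount − principal.
A = P(1 + r/n)^(nt) = $23,000.00 × (1 + 0.049/2)^(2 × 11) = $39,173.38
Interest = A − P = $39,173.38 − $23,000.00 = $16,173.38

Interest = A - P = $16,173.38


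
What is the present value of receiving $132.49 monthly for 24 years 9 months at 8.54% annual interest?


Present value of an ordinary annuity: PV = PMT × (1 − (1 + r)^(−n)) / r
Monthly rate r = 0.0854/12 ≈ 0.00711667, n = 297
PV = $132.49 × (1 − (1 + 0.0854/12)^(−297)) / (0.0854/12)
PV = $132.49 × 123.413975
PV = $16,351.12

PV = PMT × (1-(1+r)^(-n))/r = $16,351.12


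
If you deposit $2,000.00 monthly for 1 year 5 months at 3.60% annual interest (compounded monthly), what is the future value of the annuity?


Future value of an ordinary annuity: FV = PMT × ((1 + r)^n − 1) / r
Monthly rate r = 0.036/12 = 0.003, n = 17
FV = $2,000.00 × ((1 + 0.036/12)^17 − 1) / (0.036/12)
FV = $2,000.00 × 17.414185
FV = $34,828.37

FV = PMT × ((1+r)^n - 1)/r = $34,828.37


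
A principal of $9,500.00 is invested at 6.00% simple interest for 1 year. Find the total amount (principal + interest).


Total amount formula: A = P(1 + rt) = P + P·r·t
Interest: I = P × r × t = $9,500.00 × 0.06 × 1 = $570.00
A = P + I = $9,500.00 + $570.00 = $10,070.00

A = P + I = P(1 + rt) = $10,070.00


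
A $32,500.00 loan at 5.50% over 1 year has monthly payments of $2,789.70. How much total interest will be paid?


Total paid over the life of the loan = PMT × n.
Total paid = $2,789.70 × 12 = $33,476.40
Total interest = total paid − principal = $33,476.40 − $32,500.00 = $976.40

Total interest = (PMT × n) - PV = $976.40


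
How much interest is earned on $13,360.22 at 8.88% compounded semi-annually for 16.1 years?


Compound interest earned = final amount − principal.
A = P(1 + r/n)^(nt) = $13,360.22 × (1 + 0.0888/2)^(2 × 16.1) = $54,116.11
Interest = A − P = $54,116.11 − $13,360.22 = $40,755.89

Interest = A - P = $40,755.89


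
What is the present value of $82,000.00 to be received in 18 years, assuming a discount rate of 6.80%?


Present value formula: PV = FV / (1 + r)^t
PV = $82,000.00 / (1 + 0.068)^18
PV = $82,000.00 / 3.268004
PV = $25,091.77

PV = FV / (1 + r)^t = $25,091.77


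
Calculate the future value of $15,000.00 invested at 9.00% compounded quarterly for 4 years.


Compound interest formula: A = P(1 + r/n)^(nt)
A = $15,000.00 × (1 + 0.09/4)^(4 × 4)
Growth factor: (1 + 0.09/4)^16 = 1.4276215
A = $15,000.00 × 1.4276215
A = $21,414.32

A = P(1 + r/n)^(nt) = $21,414.32


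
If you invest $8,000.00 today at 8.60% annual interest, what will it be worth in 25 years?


Future value formula: FV = PV × (1 + r)^t
FV = $8,000.00 × (1 + 0.086)^25
FV = $8,000.00 × 7.8658495
FV = $62,926.80

FV = PV × (1 + r)^t = $62,926.80


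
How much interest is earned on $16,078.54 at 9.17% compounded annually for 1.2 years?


Compound interest earned = final amount − principal.
A = P(1 + r/n)^(nt) = $16,078.54 × (1 + 0.0917/1)^(1 × 1.2) = $17,863.67
Interest = A − P = $17,863.67 − $16,078.54 = $1,785.13

Interest = A - P = $1,785.13


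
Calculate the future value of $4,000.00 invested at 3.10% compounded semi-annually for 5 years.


Compound interest formula: A = P(1 + r/n)^(nt)
A = $4,000.00 × (1 + 0.031/2)^(2 × 5)
Growth factor: (1 + 0.031/2)^10 = 1.166270
A = $4,000.00 × 1.166270
A = $4,665.08

A = P(1 + r/n)^(nt) = $4,665.08


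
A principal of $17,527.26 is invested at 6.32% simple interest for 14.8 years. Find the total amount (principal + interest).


Total amount formula: A = P(1 + rt) = P + P·r·t
Interest: I = P × r × t = $17,527.26 × 0.0632 × 14.8 = $16,394.30
A = P + I = $17,527.26 + $16,394.30 = $33,921.56

A = P + I = P(1 + rt) = $33,921.56


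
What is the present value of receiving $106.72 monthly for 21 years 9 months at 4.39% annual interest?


Present value of an ordinary annuity: PV = PMT × (1 − (1 + r)^(−n)) / r
Monthly rate r = 0.0439/12 ≈ 0.00365833, n = 261
PV = $106.72 × (1 − (1 + 0.0439/12)^(−261)) / (0.0439/12)
PV = $106.72 × 167.958821
PV = $17,924.57

PV = PMT × (1-(1+r)^(-n))/r = $17,924.57


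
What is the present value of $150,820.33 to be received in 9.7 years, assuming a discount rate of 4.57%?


Present value formula: PV = FV / (1 + r)^t
PV = $150,820.33 / (1 + 0.0457)^9.7
PV = $150,820.33 / 1.5425844
PV = $97,771.20

PV = FV / (1 + r)^t = $97,771.20


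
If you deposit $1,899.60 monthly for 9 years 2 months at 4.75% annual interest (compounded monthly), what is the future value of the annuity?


Future value of an ordinary annuity: FV = PMT × ((1 + r)^n − 1) / r
Monthly rate r = 0.0475/12 ≈ 0.00395833, n = 110
FV = $1,899.60 × ((1 + 0.0475/12)^110 − 1) / (0.0475/12)
FV = $1,899.60 × 137.502078
FV = $261,198.95

FV = PMT × ((1+r)^n - 1)/r = $261,198.95


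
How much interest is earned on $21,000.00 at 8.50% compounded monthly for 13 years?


Compound interest earned = final amount − principal.
A = P(1 + r/n)^(nt) = $21,000.00 × (1 + 0.085/12)^(12 × 13) = $63,157.23
Interest = A − P = $63,157.23 − $21,000.00 = $42,157.23

Interest = A - P = $42,157.23


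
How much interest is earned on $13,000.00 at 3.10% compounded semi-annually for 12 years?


Compound interest earned = final amount − principal.
A = P(1 + r/n)^(nt) = $13,000.00 × (1 + 0.031/2)^(2 × 12) = $18,804.49
Interest = A − P = $18,804.49 − $13,000.00 = $5,804.49

Interest = A - P = $5,804.49


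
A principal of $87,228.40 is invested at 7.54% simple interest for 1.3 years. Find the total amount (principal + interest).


Total amount formula: A = P(1 + rt) = P + P·r·t
Interest: I = P × r × t = $87,228.40 × 0.0754 × 1.3 = $8,550.13
A = P + I = $87,228.40 + $8,550.13 = $95,778.53

A = P + I = P(1 + rt) = $95,778.53


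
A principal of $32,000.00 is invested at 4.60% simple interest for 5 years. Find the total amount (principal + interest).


Total amount formula: A = P(1 + rt) = P + P·r·t
Interest: I = P × r × t = $32,000.00 × 0.046 × 5 = $7,360.00
A = P + I = $32,000.00 + $7,360.00 = $39,360.00

A = P + I = P(1 + rt) = $39,360.00


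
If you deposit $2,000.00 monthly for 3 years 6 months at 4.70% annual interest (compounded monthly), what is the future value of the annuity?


Future value of an ordinary annuity: FV = PMT × ((1 + r)^n − 1) / r
Monthly rate r = 0.047/12 ≈ 0.00391667, n = 42
FV = $2,000.00 × ((1 + 0.047/12)^42 − 1) / (0.047/12)
FV = $2,000.00 × 45.555287
FV = $91,110.57

FV = PMT × ((1+r)^n - 1)/r = $91,110.57


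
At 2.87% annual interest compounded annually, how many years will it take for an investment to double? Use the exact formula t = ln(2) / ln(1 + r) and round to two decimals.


Doubling condition: (1 + r)^t = 2
Take ln of both sides: t × ln(1 + r) = ln(2)
t = ln(2) / ln(1 + r)
t = 0.693147 / 0.028296
t = 24.50

t = ln(2) / ln(1 + r) = 24.50 years


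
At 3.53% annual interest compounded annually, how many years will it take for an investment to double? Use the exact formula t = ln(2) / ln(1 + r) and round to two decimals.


Doubling condition: (1 + r)^t = 2
Take ln of both sides: t × ln(1 + r) = ln(2)
t = ln(2) / ln(1 + r)
t = 0.693147 / 0.034691
t = 19.98

t = ln(2) / ln(1 + r) = 19.98 years


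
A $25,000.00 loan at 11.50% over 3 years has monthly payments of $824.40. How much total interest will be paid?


Total paid over the life of the loan = PMT × n.
Total paid = $824.40 × 36 = $29,678.40
Total interest = total paid − principal = $29,678.40 − $25,000.00 = $4,678.40

Total interest = (PMT × n) - PV = $4,678.40


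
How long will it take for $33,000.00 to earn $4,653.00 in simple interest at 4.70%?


Rearrange the simple interest formula for t:
I = P × r × t  ⇒  t = I / (P × r)
t = $4,653.00 / ($33,000.00 × 0.047)
t = 3

t = I/(P×r) = 3 years


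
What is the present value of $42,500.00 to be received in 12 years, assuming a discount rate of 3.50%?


Present value formula: PV = FV / (1 + r)^t
PV = $42,500.00 / (1 + 0.035)^12
PV = $42,500.00 / 1.5110687
PV = $28,125.79

PV = FV / (1 + r)^t = $28,125.79


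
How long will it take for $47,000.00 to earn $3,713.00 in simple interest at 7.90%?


Rearrange the simple interest formula for t:
I = P × r × t  ⇒  t = I / (P × r)
t = $3,713.00 / ($47,000.00 × 0.079)
t = 1

t = I/(P×r) = 1 year


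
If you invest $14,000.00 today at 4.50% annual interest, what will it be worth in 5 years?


Future value formula: FV = PV × (1 + r)^t
FV = $14,000.00 × (1 + 0.045)^5
FV = $14,000.00 × 1.246182
FV = $17,446.55

FV = PV × (1 + r)^t = $17,446.55


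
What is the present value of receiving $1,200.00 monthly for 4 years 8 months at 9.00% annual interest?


Present value of an ordinary annuity: PV = PMT × (1 − (1 + r)^(−n)) / r
Monthly rate r = 0.09/12 = 0.0075, n = 56
PV = $1,200.00 × (1 − (1 + 0.09/12)^(−56)) / (0.09/12)
PV = $1,200.00 × 45.589689
PV = $54,707.63

PV = PMT × (1-(1+r)^(-n))/r = $54,707.63


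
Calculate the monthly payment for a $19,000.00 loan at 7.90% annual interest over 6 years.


Loan payment formula: PMT = PV × r / (1 − (1 + r)^(−n))
Monthly rate r = 0.079/12 ≈ 0.00658333, n = 72 months
Denominator: 1 − (1 + 0.079/12)^(−72) = 0.376525
PMT = $19,000.00 × (0.079/12) / 0.376525
PMT = $332.20 per month

PMT = PV × r / (1-(1+r)^(-n)) = $332.20/month


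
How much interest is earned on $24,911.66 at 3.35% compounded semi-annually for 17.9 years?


Compound interest earned = final amount − principal.
A = P(1 + r/n)^(nt) = $24,911.66 × (1 + 0.0335/2)^(2 × 17.9) = $45,151.31
Interest = A − P = $45,151.31 − $24,911.66 = $20,239.65

Interest = A - P = $20,239.65


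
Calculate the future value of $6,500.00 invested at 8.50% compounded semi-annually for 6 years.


Compound interest formula: A = P(1 + r/n)^(nt)
A = $6,500.00 × (1 + 0.085/2)^(2 × 6)
Growth factor: (1 + 0.085/2)^12 = 1.647831
A = $6,500.00 × 1.647831
A = $10,710.90

A = P(1 + r/n)^(nt) = $10,710.90


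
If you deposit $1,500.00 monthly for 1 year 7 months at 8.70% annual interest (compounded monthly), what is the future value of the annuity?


Future value of an ordinary annuity: FV = PMT × ((1 + r)^n − 1) / r
Monthly rate r = 0.087/12 = 0.00725, n = 19
FV = $1,500.00 × ((1 + 0.087/12)^19 − 1) / (0.087/12)
FV = $1,500.00 × 20.292193
FV = $30,438.29

FV = PMT × ((1+r)^n - 1)/r = $30,438.29


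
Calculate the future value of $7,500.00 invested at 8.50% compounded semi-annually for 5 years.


Compound interest formula: A = P(1 + r/n)^(nt)
A = $7,500.00 × (1 + 0.085/2)^(2 × 5)
Growth factor: (1 + 0.085/2)^10 = 1.5162145
A = $7,500.00 × 1.5162145
A = $11,371.61

A = P(1 + r/n)^(nt) = $11,371.61


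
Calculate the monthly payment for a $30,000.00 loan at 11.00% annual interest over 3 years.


Loan payment formula: PMT = PV × r / (1 − (1 + r)^(−n))
Monthly rate r = 0.11/12 ≈ 0.00916667, n = 36 months
Denominator: 1 − (1 + 0.11/12)^(−36) = 0.279995
PMT = $30,000.00 × (0.11/12) / 0.279995
PMT = $982.16 per month

PMT = PV × r / (1-(1+r)^(-n)) = $982.16/month


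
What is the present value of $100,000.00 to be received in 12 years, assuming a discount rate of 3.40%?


Present value formula: PV = FV / (1 + r)^t
PV = $100,000.00 / (1 + 0.034)^12
PV = $100,000.00 / 1.4936418
PV = $66,950.46

PV = FV / (1 + r)^t = $66,950.46


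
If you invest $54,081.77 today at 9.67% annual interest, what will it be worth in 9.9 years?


Future value formula: FV = PV × (1 + r)^t
FV = $54,081.77 × (1 + 0.0967)^9.9
FV = $54,081.77 × 2.493846
FV = $134,871.61

FV = PV × (1 + r)^t = $134,871.61


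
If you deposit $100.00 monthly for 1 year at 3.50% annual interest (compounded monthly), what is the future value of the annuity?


Future value of an ordinary annuity: FV = PMT × ((1 + r)^n − 1) / r
Monthly rate r = 0.035/12 ≈ 0.00291667, n = 12
FV = $100.00 × ((1 + 0.035/12)^12 − 1) / (0.035/12)
FV = $100.00 × 12.194384
FV = $1,219.44

FV = PMT × ((1+r)^n - 1)/r = $1,219.44


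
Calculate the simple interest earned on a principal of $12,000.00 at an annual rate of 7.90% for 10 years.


Simple interest formula: I = P × r × t
I = $12,000.00 × 0.079 × 10
I = $9,480.00

I = P × r × t = $9,480.00


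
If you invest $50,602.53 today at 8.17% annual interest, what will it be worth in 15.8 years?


Future value formula: FV = PV × (1 + r)^t
FV = $50,602.53 × (1 + 0.0817)^15.8
FV = $50,602.53 × 3.458501
FV = $175,008.90

FV = PV × (1 + r)^t = $175,008.90


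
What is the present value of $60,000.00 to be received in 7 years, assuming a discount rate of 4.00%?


Present value formula: PV = FV / (1 + r)^t
PV = $60,000.00 / (1 + 0.04)^7
PV = $60,000.00 / 1.3159318
PV = $45,595.07

PV = FV / (1 + r)^t = $45,595.07


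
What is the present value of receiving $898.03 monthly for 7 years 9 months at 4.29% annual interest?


Present value of an ordinary annuity: PV = PMT × (1 − (1 + r)^(−n)) / r
Monthly rate r = 0.0429/12 = 0.003575, n = 93
PV = $898.03 × (1 − (1 + 0.0429/12)^(−93)) / (0.0429/12)
PV = $898.03 × 79.000864
PV = $70,945.15

PV = PMT × (1-(1+r)^(-n))/r = $70,945.15


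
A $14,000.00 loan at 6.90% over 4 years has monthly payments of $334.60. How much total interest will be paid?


Total paid over the life of the loan = PMT × n.
Total paid = $334.60 × 48 = $16,060.80
Total interest = total paid − principal = $16,060.80 − $14,000.00 = $2,060.80

Total interest = (PMT × n) - PV = $2,060.80


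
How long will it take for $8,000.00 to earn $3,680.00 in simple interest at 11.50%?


Rearrange the simple interest formula for t:
I = P × r × t  ⇒  t = I / (P × r)
t = $3,680.00 / ($8,000.00 × 0.115)
t = 4

t = I/(P×r) = 4 years


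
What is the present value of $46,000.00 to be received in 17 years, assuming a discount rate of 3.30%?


Present value formula: PV = FV / (1 + r)^t
PV = $46,000.00 / (1 + 0.033)^17
PV = $46,000.00 / 1.73662267
PV = $26,488.20

PV = FV / (1 + r)^t = $26,488.20


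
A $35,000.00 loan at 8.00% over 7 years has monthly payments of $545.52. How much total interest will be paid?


Total paid over the life of the loan = PMT × n.
Total paid = $545.52 × 84 = $45,823.68
Total interest = total paid − principal = $45,823.68 − $35,000.00 = $10,823.68

Total interest = (PMT × n) - PV = $10,823.68
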